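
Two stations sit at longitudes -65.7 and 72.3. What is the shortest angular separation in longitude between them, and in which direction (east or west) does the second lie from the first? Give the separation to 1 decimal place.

138.0° east

Raw difference: 72.3 − -65.7 = 138.0°.
Normalise into (−180°, 180°]: 138.0° stays 138.0°.
Positive ⇒ the second point lies to the east; separation 138.0°.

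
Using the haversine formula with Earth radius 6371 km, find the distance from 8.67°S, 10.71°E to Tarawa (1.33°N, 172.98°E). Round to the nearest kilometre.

17890 km

Δλ = 172.98 − 10.71 = 162.27°.
Δφ = 1.33 − -8.67 = 10.00°.
a = sin²(Δφ/2) + cos φ₁ · cos φ₂ · sin²(Δλ/2) = 0.972432.
c = 2·atan2(√a, √(1−a)) = 2.80797 rad → d = 6371·c ≈ 17889.59 km.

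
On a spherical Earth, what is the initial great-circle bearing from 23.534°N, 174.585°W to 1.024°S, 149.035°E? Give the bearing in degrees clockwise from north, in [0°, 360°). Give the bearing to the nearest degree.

Δλ = 149.035 − -174.585 = 323.620°; wrapped into (−180°, 180°]: -36.380°.
θ = atan2( sin Δλ · cos φ₂ , cos φ₁ · sin φ₂ − sin φ₁ · cos φ₂ · cos Δλ )
  = atan2(-0.59304, -0.33780) = -119.666° → normalised to [0°, 360°): 240.334°.

240°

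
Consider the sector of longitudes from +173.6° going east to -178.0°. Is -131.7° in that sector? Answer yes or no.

Band width going east from +173.6° to -178.0°: ((-178.0 − 173.6) mod 360) = 8.4°.
Offset of -131.7° east of the west edge: ((-131.7 − 173.6) mod 360) = 54.7°.
54.7° > 8.4° ⇒ outside.

No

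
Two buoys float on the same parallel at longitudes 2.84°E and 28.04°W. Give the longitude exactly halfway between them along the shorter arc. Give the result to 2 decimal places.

Signed shortest Δλ from +2.84° to -28.04° is -30.88°.
Midpoint longitude = +2.84° + (-30.88°)/2 = +2.84° − 15.44° = -12.60°.

12.60°W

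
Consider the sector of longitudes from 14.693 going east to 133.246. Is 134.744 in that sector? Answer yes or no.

Band width going east from +14.693° to +133.246°: ((133.246 − 14.693) mod 360) = 118.553°.
Offset of +134.744° east of the west edge: ((134.744 − 14.693) mod 360) = 120.051°.
120.051° > 118.553° ⇒ outside.

No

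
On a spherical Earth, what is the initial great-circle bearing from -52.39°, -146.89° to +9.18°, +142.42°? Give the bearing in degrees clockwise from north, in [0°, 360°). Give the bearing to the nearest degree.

Δλ = 142.42 − -146.89 = 289.31°; wrapped into (−180°, 180°]: -70.69°.
θ = atan2( sin Δλ · cos φ₂ , cos φ₁ · sin φ₂ − sin φ₁ · cos φ₂ · cos Δλ )
  = atan2(-0.93166, 0.35597) = -69.089° → normalised to [0°, 360°): 290.911°.

291°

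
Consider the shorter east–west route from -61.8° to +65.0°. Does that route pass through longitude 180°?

No

Signed shortest Δλ = ((65.0 − -61.8 + 180) mod 360) − 180 = 126.8°.
Going east by 126.8° from -61.8° reaches +65.0° without touching 180°.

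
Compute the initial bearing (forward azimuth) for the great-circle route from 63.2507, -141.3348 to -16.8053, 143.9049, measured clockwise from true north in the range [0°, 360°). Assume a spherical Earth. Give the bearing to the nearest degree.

Δλ = 143.9049 − -141.3348 = 285.2397°; wrapped into (−180°, 180°]: -74.7603°.
θ = atan2( sin Δλ · cos φ₂ , cos φ₁ · sin φ₂ − sin φ₁ · cos φ₂ · cos Δλ )
  = atan2(-0.92363, -0.35483) = -111.015° → normalised to [0°, 360°): 248.985°.

249°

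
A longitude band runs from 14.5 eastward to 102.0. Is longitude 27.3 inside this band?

Band width going east from +14.5° to +102.0°: ((102.0 − 14.5) mod 360) = 87.5°.
Offset of +27.3° east of the west edge: ((27.3 − 14.5) mod 360) = 12.8°.
12.8° ≤ 87.5° ⇒ inside.

Yes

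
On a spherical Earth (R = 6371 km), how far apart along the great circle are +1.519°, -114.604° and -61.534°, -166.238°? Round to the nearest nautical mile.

Δλ = -166.238 − -114.604 = -51.634°.
Δφ = -61.534 − 1.519 = -63.053°.
a = sin²(Δφ/2) + cos φ₁ · cos φ₂ · sin²(Δλ/2) = 0.363784.
c = 2·atan2(√a, √(1−a)) = 1.29488 rad → d = 6371·c ≈ 8249.65 km ≈ 4454.46 nmi.

4454 nmi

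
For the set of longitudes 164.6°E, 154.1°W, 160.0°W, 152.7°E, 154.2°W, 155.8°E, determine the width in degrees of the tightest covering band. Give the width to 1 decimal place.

Sort the longitudes: -160.0°, -154.2°, -154.1°, +152.7°, +155.8°, +164.6°.
Eastward gaps between consecutive values (wrapping around): 5.8°, 0.1°, 306.8°, 3.1°, 8.8°, 35.4°.
Largest gap = 306.8° ⇒ minimal covering band is its complement: 360° − 306.8° = 53.2°.
Band runs from +152.7° eastward to -154.1°, crossing the antimeridian.

53.2°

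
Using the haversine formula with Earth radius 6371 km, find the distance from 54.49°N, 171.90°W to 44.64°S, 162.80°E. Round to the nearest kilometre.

Δλ = 162.80 − -171.90 = 334.70°; wrapped into (−180°, 180°]: -25.30°.
Δφ = -44.64 − 54.49 = -99.13°.
a = sin²(Δφ/2) + cos φ₁ · cos φ₂ · sin²(Δλ/2) = 0.599158.
c = 2·atan2(√a, √(1−a)) = 1.77044 rad → d = 6371·c ≈ 11279.45 km.

11279 km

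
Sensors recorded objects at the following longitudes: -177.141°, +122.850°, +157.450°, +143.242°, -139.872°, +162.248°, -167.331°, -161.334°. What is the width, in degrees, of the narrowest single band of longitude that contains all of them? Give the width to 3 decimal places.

Sort the longitudes: -177.141°, -167.331°, -161.334°, -139.872°, +122.850°, +143.242°, +157.450°, +162.248°.
Eastward gaps between consecutive values (wrapping around): 9.810°, 5.997°, 21.462°, 262.722°, 20.392°, 14.208°, 4.798°, 20.611°.
Largest gap = 262.722° ⇒ minimal covering band is its complement: 360° − 262.722° = 97.278°.
Band runs from +122.850° eastward to -139.872°, crossing the antimeridian.

97.278°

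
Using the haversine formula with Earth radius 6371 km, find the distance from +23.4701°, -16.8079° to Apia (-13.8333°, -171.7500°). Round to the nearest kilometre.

17172 km

Δλ = -171.7500 − -16.8079 = -154.9421°.
Δφ = -13.8333 − 23.4701 = -37.3034°.
a = sin²(Δφ/2) + cos φ₁ · cos φ₂ · sin²(Δλ/2) = 0.951030.
c = 2·atan2(√a, √(1−a)) = 2.69531 rad → d = 6371·c ≈ 17171.85 km.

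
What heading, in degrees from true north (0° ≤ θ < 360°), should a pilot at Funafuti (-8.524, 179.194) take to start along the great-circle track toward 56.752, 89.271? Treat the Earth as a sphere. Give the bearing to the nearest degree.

Δλ = 89.271 − 179.194 = -89.923°.
θ = atan2( sin Δλ · cos φ₂ , cos φ₁ · sin φ₂ − sin φ₁ · cos φ₂ · cos Δλ )
  = atan2(-0.54826, 0.82718) = -33.537° → normalised to [0°, 360°): 326.463°.

326°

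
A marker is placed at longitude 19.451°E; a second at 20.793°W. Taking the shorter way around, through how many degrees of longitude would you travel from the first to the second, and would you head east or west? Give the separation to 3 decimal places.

Raw difference: -20.793 − 19.451 = -40.244°.
Normalise into (−180°, 180°]: -40.244° stays -40.244°.
Negative ⇒ the second point lies to the west; separation 40.244°.

40.244° west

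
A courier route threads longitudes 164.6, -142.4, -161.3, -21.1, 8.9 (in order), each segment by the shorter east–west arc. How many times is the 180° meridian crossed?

1

Leg 1: +164.6° → -142.4°, shortest Δλ = 53.0° (east) — crosses 180°.
Leg 2: -142.4° → -161.3°, shortest Δλ = -18.9° (west) — does not cross 180°.
Leg 3: -161.3° → -21.1°, shortest Δλ = 140.2° (east) — does not cross 180°.
Leg 4: -21.1° → +8.9°, shortest Δλ = 30.0° (east) — does not cross 180°.
Total crossings: 1.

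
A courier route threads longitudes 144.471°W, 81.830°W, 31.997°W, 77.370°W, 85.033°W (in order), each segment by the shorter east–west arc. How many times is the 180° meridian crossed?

0

Leg 1: -144.471° → -81.830°, shortest Δλ = 62.641° (east) — does not cross 180°.
Leg 2: -81.830° → -31.997°, shortest Δλ = 49.833° (east) — does not cross 180°.
Leg 3: -31.997° → -77.370°, shortest Δλ = -45.373° (west) — does not cross 180°.
Leg 4: -77.370° → -85.033°, shortest Δλ = -7.663° (west) — does not cross 180°.
Total crossings: 0.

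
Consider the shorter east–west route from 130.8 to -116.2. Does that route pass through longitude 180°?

Yes

Naïve |-116.2 − 130.8| = 247.0° > 180°, so the shorter arc goes the other way round — across 180°.
Signed shortest Δλ = ((-116.2 − 130.8 + 180) mod 360) − 180 = 113.0°.
Going east by 113.0° from +130.8° passes through 180° before reaching -116.2°.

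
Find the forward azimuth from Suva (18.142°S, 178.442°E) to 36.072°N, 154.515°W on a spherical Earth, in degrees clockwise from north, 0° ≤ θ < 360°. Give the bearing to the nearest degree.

Δλ = -154.515 − 178.442 = -332.957°; wrapped into (−180°, 180°]: 27.043°.
θ = atan2( sin Δλ · cos φ₂ , cos φ₁ · sin φ₂ − sin φ₁ · cos φ₂ · cos Δλ )
  = atan2(0.36749, 0.78369) = 25.123° → normalised to [0°, 360°): 25.123°.

25°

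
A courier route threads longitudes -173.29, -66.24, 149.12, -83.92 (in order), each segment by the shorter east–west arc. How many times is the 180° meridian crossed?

Leg 1: -173.29° → -66.24°, shortest Δλ = 107.05° (east) — does not cross 180°.
Leg 2: -66.24° → +149.12°, shortest Δλ = -144.64° (west) — crosses 180°.
Leg 3: +149.12° → -83.92°, shortest Δλ = 126.96° (east) — crosses 180°.
Total crossings: 2.

2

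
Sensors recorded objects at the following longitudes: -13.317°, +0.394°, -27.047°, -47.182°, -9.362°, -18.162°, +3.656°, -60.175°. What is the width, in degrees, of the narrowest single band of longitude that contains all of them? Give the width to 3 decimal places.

Sort the longitudes: -60.175°, -47.182°, -27.047°, -18.162°, -13.317°, -9.362°, +0.394°, +3.656°.
Eastward gaps between consecutive values (wrapping around): 12.993°, 20.135°, 8.885°, 4.845°, 3.955°, 9.756°, 3.262°, 296.169°.
Largest gap = 296.169° ⇒ minimal covering band is its complement: 360° − 296.169° = 63.831°.
Band runs from -60.175° eastward to +3.656°.

63.831°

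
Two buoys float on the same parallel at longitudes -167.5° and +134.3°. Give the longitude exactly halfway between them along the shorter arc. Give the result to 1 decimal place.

+163.4°

Signed shortest Δλ from -167.5° to +134.3° is -58.2°.
Midpoint longitude = -167.5° + (-58.2°)/2 = -167.5° − 29.1° = -196.6°.
Normalise into (−180°, 180°]: +163.4°.
(The naïve average (-167.5 + +134.3)/2 = -16.6° is on the wrong side of the globe.)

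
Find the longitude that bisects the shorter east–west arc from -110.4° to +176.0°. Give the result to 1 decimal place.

-147.2°

Signed shortest Δλ from -110.4° to +176.0° is -73.6°.
Midpoint longitude = -110.4° + (-73.6°)/2 = -110.4° − 36.8° = -147.2°.
(The naïve average (-110.4 + +176.0)/2 = 32.8° is on the wrong side of the globe.)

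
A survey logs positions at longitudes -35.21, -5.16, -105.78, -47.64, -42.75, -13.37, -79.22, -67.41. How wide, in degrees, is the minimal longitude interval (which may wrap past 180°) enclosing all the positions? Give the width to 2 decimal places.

100.62°

Sort the longitudes: -105.78°, -79.22°, -67.41°, -47.64°, -42.75°, -35.21°, -13.37°, -5.16°.
Eastward gaps between consecutive values (wrapping around): 26.56°, 11.81°, 19.77°, 4.89°, 7.54°, 21.84°, 8.21°, 259.38°.
Largest gap = 259.38° ⇒ minimal covering band is its complement: 360° − 259.38° = 100.62°.
Band runs from -105.78° eastward to -5.16°.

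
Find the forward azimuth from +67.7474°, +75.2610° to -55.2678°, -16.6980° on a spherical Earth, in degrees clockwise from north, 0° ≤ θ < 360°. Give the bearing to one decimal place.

Δλ = -16.6980 − 75.2610 = -91.9590°.
θ = atan2( sin Δλ · cos φ₂ , cos φ₁ · sin φ₂ − sin φ₁ · cos φ₂ · cos Δλ )
  = atan2(-0.56941, -0.29319) = -117.244° → normalised to [0°, 360°): 242.756°.

242.8°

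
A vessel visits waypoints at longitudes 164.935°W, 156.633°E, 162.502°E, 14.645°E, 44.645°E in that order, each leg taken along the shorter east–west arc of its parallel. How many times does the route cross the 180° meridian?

1

Leg 1: -164.935° → +156.633°, shortest Δλ = -38.432° (west) — crosses 180°.
Leg 2: +156.633° → +162.502°, shortest Δλ = 5.869° (east) — does not cross 180°.
Leg 3: +162.502° → +14.645°, shortest Δλ = -147.857° (west) — does not cross 180°.
Leg 4: +14.645° → +44.645°, shortest Δλ = 30.0° (east) — does not cross 180°.
Total crossings: 1.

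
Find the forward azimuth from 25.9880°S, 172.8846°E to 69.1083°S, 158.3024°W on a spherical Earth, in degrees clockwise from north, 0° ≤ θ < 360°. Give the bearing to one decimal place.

Δλ = -158.3024 − 172.8846 = -331.1870°; wrapped into (−180°, 180°]: 28.8130°.
θ = atan2( sin Δλ · cos φ₂ , cos φ₁ · sin φ₂ − sin φ₁ · cos φ₂ · cos Δλ )
  = atan2(0.17187, -0.70288) = 166.260° → normalised to [0°, 360°): 166.260°.

166.3°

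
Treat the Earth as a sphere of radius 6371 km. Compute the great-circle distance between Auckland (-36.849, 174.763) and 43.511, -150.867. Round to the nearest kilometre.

Δλ = -150.867 − 174.763 = -325.630°; wrapped into (−180°, 180°]: 34.370°.
Δφ = 43.511 − -36.849 = 80.360°.
a = sin²(Δφ/2) + cos φ₁ · cos φ₂ · sin²(Δλ/2) = 0.466934.
c = 2·atan2(√a, √(1−a)) = 1.50462 rad → d = 6371·c ≈ 9585.90 km.

9586 km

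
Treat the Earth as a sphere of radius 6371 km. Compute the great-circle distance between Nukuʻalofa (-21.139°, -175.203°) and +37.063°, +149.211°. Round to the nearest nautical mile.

Δλ = 149.211 − -175.203 = 324.414°; wrapped into (−180°, 180°]: -35.586°.
Δφ = 37.063 − -21.139 = 58.202°.
a = sin²(Δφ/2) + cos φ₁ · cos φ₂ · sin²(Δλ/2) = 0.306036.
c = 2·atan2(√a, √(1−a)) = 1.17241 rad → d = 6371·c ≈ 7469.45 km ≈ 4033.18 nmi.

4033 nmi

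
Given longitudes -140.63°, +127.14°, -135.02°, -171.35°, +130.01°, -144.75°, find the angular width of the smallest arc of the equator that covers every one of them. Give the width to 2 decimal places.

Sort the longitudes: -171.35°, -144.75°, -140.63°, -135.02°, +127.14°, +130.01°.
Eastward gaps between consecutive values (wrapping around): 26.60°, 4.12°, 5.61°, 262.16°, 2.87°, 58.64°.
Largest gap = 262.16° ⇒ minimal covering band is its complement: 360° − 262.16° = 97.84°.
Band runs from +127.14° eastward to -135.02°, crossing the antimeridian.

97.84°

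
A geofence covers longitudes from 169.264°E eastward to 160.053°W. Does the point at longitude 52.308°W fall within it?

Band width going east from +169.264° to -160.053°: ((-160.053 − 169.264) mod 360) = 30.683°.
Offset of -52.308° east of the west edge: ((-52.308 − 169.264) mod 360) = 138.428°.
138.428° > 30.683° ⇒ outside.

No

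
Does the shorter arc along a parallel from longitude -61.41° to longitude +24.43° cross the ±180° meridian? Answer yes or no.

Signed shortest Δλ = ((24.43 − -61.41 + 180) mod 360) − 180 = 85.84°.
Going east by 85.84° from -61.41° reaches +24.43° without touching 180°.

No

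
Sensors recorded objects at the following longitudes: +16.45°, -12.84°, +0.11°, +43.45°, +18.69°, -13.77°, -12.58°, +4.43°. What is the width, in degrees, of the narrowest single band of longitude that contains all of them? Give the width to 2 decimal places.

Sort the longitudes: -13.77°, -12.84°, -12.58°, +0.11°, +4.43°, +16.45°, +18.69°, +43.45°.
Eastward gaps between consecutive values (wrapping around): 0.93°, 0.26°, 12.69°, 4.32°, 12.02°, 2.24°, 24.76°, 302.78°.
Largest gap = 302.78° ⇒ minimal covering band is its complement: 360° − 302.78° = 57.22°.
Band runs from -13.77° eastward to +43.45°.

57.22°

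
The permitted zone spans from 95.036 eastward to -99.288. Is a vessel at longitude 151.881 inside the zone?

Band width going east from +95.036° to -99.288°: ((-99.288 − 95.036) mod 360) = 165.676°.
Offset of +151.881° east of the west edge: ((151.881 − 95.036) mod 360) = 56.845°.
56.845° ≤ 165.676° ⇒ inside.

Yes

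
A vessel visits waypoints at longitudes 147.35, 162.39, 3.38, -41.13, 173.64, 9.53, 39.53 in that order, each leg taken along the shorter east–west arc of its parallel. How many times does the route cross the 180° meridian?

Leg 1: +147.35° → +162.39°, shortest Δλ = 15.04° (east) — does not cross 180°.
Leg 2: +162.39° → +3.38°, shortest Δλ = -159.01° (west) — does not cross 180°.
Leg 3: +3.38° → -41.13°, shortest Δλ = -44.51° (west) — does not cross 180°.
Leg 4: -41.13° → +173.64°, shortest Δλ = -145.23° (west) — crosses 180°.
Leg 5: +173.64° → +9.53°, shortest Δλ = -164.11° (west) — does not cross 180°.
Leg 6: +9.53° → +39.53°, shortest Δλ = 30.0° (east) — does not cross 180°.
Total crossings: 1.

1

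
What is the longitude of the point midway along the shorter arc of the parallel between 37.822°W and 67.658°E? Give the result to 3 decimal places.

14.918°E

Signed shortest Δλ from -37.822° to +67.658° is +105.480°.
Midpoint longitude = -37.822° + (+105.480°)/2 = -37.822° + 52.740° = +14.918°.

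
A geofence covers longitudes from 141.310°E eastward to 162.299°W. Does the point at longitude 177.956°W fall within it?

Yes

Band width going east from +141.310° to -162.299°: ((-162.299 − 141.310) mod 360) = 56.391°.
Offset of -177.956° east of the west edge: ((-177.956 − 141.310) mod 360) = 40.734°.
40.734° ≤ 56.391° ⇒ inside.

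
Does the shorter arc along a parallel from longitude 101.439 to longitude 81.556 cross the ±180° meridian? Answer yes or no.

Signed shortest Δλ = ((81.556 − 101.439 + 180) mod 360) − 180 = -19.883°.
Going west by 19.883° from +101.439° reaches +81.556° without touching 180°.

No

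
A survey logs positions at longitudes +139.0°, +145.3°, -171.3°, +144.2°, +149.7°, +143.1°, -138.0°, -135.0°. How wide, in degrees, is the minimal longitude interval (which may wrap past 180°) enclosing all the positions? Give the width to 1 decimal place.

Sort the longitudes: -171.3°, -138.0°, -135.0°, +139.0°, +143.1°, +144.2°, +145.3°, +149.7°.
Eastward gaps between consecutive values (wrapping around): 33.3°, 3.0°, 274.0°, 4.1°, 1.1°, 1.1°, 4.4°, 39.0°.
Largest gap = 274.0° ⇒ minimal covering band is its complement: 360° − 274.0° = 86.0°.
Band runs from +139.0° eastward to -135.0°, crossing the antimeridian.

86.0°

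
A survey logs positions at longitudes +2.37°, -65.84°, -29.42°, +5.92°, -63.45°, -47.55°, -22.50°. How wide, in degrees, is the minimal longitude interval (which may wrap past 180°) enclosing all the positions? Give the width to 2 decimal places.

71.76°

Sort the longitudes: -65.84°, -63.45°, -47.55°, -29.42°, -22.50°, +2.37°, +5.92°.
Eastward gaps between consecutive values (wrapping around): 2.39°, 15.90°, 18.13°, 6.92°, 24.87°, 3.55°, 288.24°.
Largest gap = 288.24° ⇒ minimal covering band is its complement: 360° − 288.24° = 71.76°.
Band runs from -65.84° eastward to +5.92°.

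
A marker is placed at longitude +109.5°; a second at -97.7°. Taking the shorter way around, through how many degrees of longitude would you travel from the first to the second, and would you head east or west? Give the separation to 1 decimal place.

152.8° east

Raw difference: -97.7 − 109.5 = -207.2°.
Normalise into (−180°, 180°]: -207.2° + 360° = 152.8°.
Positive ⇒ the second point lies to the east; separation 152.8°.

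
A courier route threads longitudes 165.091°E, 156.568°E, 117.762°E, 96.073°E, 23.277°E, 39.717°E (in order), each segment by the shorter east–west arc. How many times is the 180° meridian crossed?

0

Leg 1: +165.091° → +156.568°, shortest Δλ = -8.523° (west) — does not cross 180°.
Leg 2: +156.568° → +117.762°, shortest Δλ = -38.806° (west) — does not cross 180°.
Leg 3: +117.762° → +96.073°, shortest Δλ = -21.689° (west) — does not cross 180°.
Leg 4: +96.073° → +23.277°, shortest Δλ = -72.796° (west) — does not cross 180°.
Leg 5: +23.277° → +39.717°, shortest Δλ = 16.44° (east) — does not cross 180°.
Total crossings: 0.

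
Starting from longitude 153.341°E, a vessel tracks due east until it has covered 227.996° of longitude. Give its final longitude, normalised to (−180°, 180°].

Start at +153.341°; shift +227.996° → +381.337°.
+381.337° lies outside (−180°, 180°]; subtract 360° → +21.337°.

21.337°E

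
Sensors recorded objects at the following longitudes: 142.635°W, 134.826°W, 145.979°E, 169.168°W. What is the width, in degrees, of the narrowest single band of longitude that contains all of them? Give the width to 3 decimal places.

Sort the longitudes: -169.168°, -142.635°, -134.826°, +145.979°.
Eastward gaps between consecutive values (wrapping around): 26.533°, 7.809°, 280.805°, 44.853°.
Largest gap = 280.805° ⇒ minimal covering band is its complement: 360° − 280.805° = 79.195°.
Band runs from +145.979° eastward to -134.826°, crossing the antimeridian.

79.195°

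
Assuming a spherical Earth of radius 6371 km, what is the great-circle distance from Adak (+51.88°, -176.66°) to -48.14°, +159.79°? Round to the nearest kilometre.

11344 km

Δλ = 159.79 − -176.66 = 336.45°; wrapped into (−180°, 180°]: -23.55°.
Δφ = -48.14 − 51.88 = -100.02°.
a = sin²(Δφ/2) + cos φ₁ · cos φ₂ · sin²(Δλ/2) = 0.604151.
c = 2·atan2(√a, √(1−a)) = 1.78063 rad → d = 6371·c ≈ 11344.42 km.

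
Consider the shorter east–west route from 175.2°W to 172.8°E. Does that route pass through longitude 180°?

Yes

Naïve |172.8 − -175.2| = 348.0° > 180°, so the shorter arc goes the other way round — across 180°.
Signed shortest Δλ = ((172.8 − -175.2 + 180) mod 360) − 180 = -12.0°.
Going west by 12.0° from -175.2° passes through 180° before reaching +172.8°.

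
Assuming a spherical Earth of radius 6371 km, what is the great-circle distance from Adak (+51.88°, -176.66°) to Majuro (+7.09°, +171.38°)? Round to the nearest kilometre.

5100 km

Δλ = 171.38 − -176.66 = 348.04°; wrapped into (−180°, 180°]: -11.96°.
Δφ = 7.09 − 51.88 = -44.79°.
a = sin²(Δφ/2) + cos φ₁ · cos φ₂ · sin²(Δλ/2) = 0.151802.
c = 2·atan2(√a, √(1−a)) = 0.80043 rad → d = 6371·c ≈ 5099.56 km.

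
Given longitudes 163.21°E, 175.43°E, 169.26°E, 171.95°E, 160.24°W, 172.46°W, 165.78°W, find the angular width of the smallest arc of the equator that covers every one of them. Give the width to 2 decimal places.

Sort the longitudes: -172.46°, -165.78°, -160.24°, +163.21°, +169.26°, +171.95°, +175.43°.
Eastward gaps between consecutive values (wrapping around): 6.68°, 5.54°, 323.45°, 6.05°, 2.69°, 3.48°, 12.11°.
Largest gap = 323.45° ⇒ minimal covering band is its complement: 360° − 323.45° = 36.55°.
Band runs from +163.21° eastward to -160.24°, crossing the antimeridian.

36.55°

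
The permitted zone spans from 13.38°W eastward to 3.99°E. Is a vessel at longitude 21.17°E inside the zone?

No

Band width going east from -13.38° to +3.99°: ((3.99 − -13.38) mod 360) = 17.37°.
Offset of +21.17° east of the west edge: ((21.17 − -13.38) mod 360) = 34.55°.
34.55° > 17.37° ⇒ outside.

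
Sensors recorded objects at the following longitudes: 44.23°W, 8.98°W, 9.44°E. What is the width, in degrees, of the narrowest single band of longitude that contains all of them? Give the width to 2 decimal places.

Sort the longitudes: -44.23°, -8.98°, +9.44°.
Eastward gaps between consecutive values (wrapping around): 35.25°, 18.42°, 306.33°.
Largest gap = 306.33° ⇒ minimal covering band is its complement: 360° − 306.33° = 53.67°.
Band runs from -44.23° eastward to +9.44°.

53.67°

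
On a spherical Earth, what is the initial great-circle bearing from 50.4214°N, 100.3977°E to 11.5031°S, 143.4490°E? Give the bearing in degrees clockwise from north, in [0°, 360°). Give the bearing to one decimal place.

Δλ = 143.4490 − 100.3977 = 43.0513°.
θ = atan2( sin Δλ · cos φ₂ , cos φ₁ · sin φ₂ − sin φ₁ · cos φ₂ · cos Δλ )
  = atan2(0.66894, -0.67897) = 135.426° → normalised to [0°, 360°): 135.426°.

135.4°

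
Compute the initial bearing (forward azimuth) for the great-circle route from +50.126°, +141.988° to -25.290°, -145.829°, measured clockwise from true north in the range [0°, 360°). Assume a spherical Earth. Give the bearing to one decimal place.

119.5°

Δλ = -145.829 − 141.988 = -287.817°; wrapped into (−180°, 180°]: 72.183°.
θ = atan2( sin Δλ · cos φ₂ , cos φ₁ · sin φ₂ − sin φ₁ · cos φ₂ · cos Δλ )
  = atan2(0.86079, -0.48620) = 119.459° → normalised to [0°, 360°): 119.459°.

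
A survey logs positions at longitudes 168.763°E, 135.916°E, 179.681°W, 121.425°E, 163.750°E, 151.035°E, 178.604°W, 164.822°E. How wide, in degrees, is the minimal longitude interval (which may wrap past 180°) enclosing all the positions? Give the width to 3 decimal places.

Sort the longitudes: -179.681°, -178.604°, +121.425°, +135.916°, +151.035°, +163.750°, +164.822°, +168.763°.
Eastward gaps between consecutive values (wrapping around): 1.077°, 300.029°, 14.491°, 15.119°, 12.715°, 1.072°, 3.941°, 11.556°.
Largest gap = 300.029° ⇒ minimal covering band is its complement: 360° − 300.029° = 59.971°.
Band runs from +121.425° eastward to -178.604°, crossing the antimeridian.

59.971°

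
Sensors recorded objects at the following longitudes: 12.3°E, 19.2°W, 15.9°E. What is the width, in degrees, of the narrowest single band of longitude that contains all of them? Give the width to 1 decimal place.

Sort the longitudes: -19.2°, +12.3°, +15.9°.
Eastward gaps between consecutive values (wrapping around): 31.5°, 3.6°, 324.9°.
Largest gap = 324.9° ⇒ minimal covering band is its complement: 360° − 324.9° = 35.1°.
Band runs from -19.2° eastward to +15.9°.

35.1°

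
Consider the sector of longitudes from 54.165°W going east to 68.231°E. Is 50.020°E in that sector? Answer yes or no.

Yes

Band width going east from -54.165° to +68.231°: ((68.231 − -54.165) mod 360) = 122.396°.
Offset of +50.020° east of the west edge: ((50.020 − -54.165) mod 360) = 104.185°.
104.185° ≤ 122.396° ⇒ inside.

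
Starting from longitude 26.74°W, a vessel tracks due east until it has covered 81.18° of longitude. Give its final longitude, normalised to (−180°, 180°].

Start at -26.74°; shift +81.18° → +54.44°.
+54.44° already lies in (−180°, 180°].

54.44°E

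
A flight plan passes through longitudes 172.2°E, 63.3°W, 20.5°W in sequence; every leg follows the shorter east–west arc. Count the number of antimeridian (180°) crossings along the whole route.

1

Leg 1: +172.2° → -63.3°, shortest Δλ = 124.5° (east) — crosses 180°.
Leg 2: -63.3° → -20.5°, shortest Δλ = 42.8° (east) — does not cross 180°.
Total crossings: 1.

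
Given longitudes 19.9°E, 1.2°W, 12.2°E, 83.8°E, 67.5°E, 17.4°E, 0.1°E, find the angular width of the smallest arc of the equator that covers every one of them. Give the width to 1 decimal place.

85.0°

Sort the longitudes: -1.2°, +0.1°, +12.2°, +17.4°, +19.9°, +67.5°, +83.8°.
Eastward gaps between consecutive values (wrapping around): 1.3°, 12.1°, 5.2°, 2.5°, 47.6°, 16.3°, 275.0°.
Largest gap = 275.0° ⇒ minimal covering band is its complement: 360° − 275.0° = 85.0°.
Band runs from -1.2° eastward to +83.8°.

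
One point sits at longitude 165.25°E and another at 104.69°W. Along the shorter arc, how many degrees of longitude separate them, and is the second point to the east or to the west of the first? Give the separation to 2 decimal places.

90.06° east

Raw difference: -104.69 − 165.25 = -269.94°.
Normalise into (−180°, 180°]: -269.94° + 360° = 90.06°.
Positive ⇒ the second point lies to the east; separation 90.06°.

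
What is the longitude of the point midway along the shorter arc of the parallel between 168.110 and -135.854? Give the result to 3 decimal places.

Signed shortest Δλ from +168.110° to -135.854° is +56.036°.
Midpoint longitude = +168.110° + (+56.036°)/2 = +168.110° + 28.018° = +196.128°.
Normalise into (−180°, 180°]: -163.872°.
(The naïve average (+168.110 + -135.854)/2 = 16.128° is on the wrong side of the globe.)

-163.872°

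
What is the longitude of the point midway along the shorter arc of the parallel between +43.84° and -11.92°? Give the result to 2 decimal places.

+15.96°

Signed shortest Δλ from +43.84° to -11.92° is -55.76°.
Midpoint longitude = +43.84° + (-55.76°)/2 = +43.84° − 27.88° = +15.96°.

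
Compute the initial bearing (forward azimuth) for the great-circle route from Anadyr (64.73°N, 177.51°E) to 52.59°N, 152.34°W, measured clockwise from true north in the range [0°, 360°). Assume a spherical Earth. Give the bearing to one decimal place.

Δλ = -152.34 − 177.51 = -329.85°; wrapped into (−180°, 180°]: 30.15°.
θ = atan2( sin Δλ · cos φ₂ , cos φ₁ · sin φ₂ − sin φ₁ · cos φ₂ · cos Δλ )
  = atan2(0.30513, -0.13598) = 114.019° → normalised to [0°, 360°): 114.019°.

114.0°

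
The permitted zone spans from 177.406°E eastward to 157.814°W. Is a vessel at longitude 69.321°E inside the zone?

No

Band width going east from +177.406° to -157.814°: ((-157.814 − 177.406) mod 360) = 24.780°.
Offset of +69.321° east of the west edge: ((69.321 − 177.406) mod 360) = 251.915°.
251.915° > 24.780° ⇒ outside.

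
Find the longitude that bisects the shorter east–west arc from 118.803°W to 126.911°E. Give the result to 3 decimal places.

175.946°W

Signed shortest Δλ from -118.803° to +126.911° is -114.286°.
Midpoint longitude = -118.803° + (-114.286°)/2 = -118.803° − 57.143° = -175.946°.
(The naïve average (-118.803 + +126.911)/2 = 4.054° is on the wrong side of the globe.)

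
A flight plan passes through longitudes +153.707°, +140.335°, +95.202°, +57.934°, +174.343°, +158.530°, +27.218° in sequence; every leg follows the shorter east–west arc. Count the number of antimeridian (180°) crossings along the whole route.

0

Leg 1: +153.707° → +140.335°, shortest Δλ = -13.372° (west) — does not cross 180°.
Leg 2: +140.335° → +95.202°, shortest Δλ = -45.133° (west) — does not cross 180°.
Leg 3: +95.202° → +57.934°, shortest Δλ = -37.268° (west) — does not cross 180°.
Leg 4: +57.934° → +174.343°, shortest Δλ = 116.409° (east) — does not cross 180°.
Leg 5: +174.343° → +158.530°, shortest Δλ = -15.813° (west) — does not cross 180°.
Leg 6: +158.530° → +27.218°, shortest Δλ = -131.312° (west) — does not cross 180°.
Total crossings: 0.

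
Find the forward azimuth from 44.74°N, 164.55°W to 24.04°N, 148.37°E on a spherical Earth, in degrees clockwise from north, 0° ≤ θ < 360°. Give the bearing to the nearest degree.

Δλ = 148.37 − -164.55 = 312.92°; wrapped into (−180°, 180°]: -47.08°.
θ = atan2( sin Δλ · cos φ₂ , cos φ₁ · sin φ₂ − sin φ₁ · cos φ₂ · cos Δλ )
  = atan2(-0.66879, -0.14840) = -102.511° → normalised to [0°, 360°): 257.489°.

257°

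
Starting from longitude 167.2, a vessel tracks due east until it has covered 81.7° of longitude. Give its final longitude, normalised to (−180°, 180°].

-111.1°

Start at +167.2°; shift +81.7° → +248.9°.
+248.9° lies outside (−180°, 180°]; subtract 360° → -111.1°.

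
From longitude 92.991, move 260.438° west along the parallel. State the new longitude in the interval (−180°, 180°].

Start at +92.991°; shift −260.438° → -167.447°.
-167.447° already lies in (−180°, 180°].

-167.447°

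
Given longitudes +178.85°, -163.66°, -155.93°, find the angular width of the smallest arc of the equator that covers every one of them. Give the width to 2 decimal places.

Sort the longitudes: -163.66°, -155.93°, +178.85°.
Eastward gaps between consecutive values (wrapping around): 7.73°, 334.78°, 17.49°.
Largest gap = 334.78° ⇒ minimal covering band is its complement: 360° − 334.78° = 25.22°.
Band runs from +178.85° eastward to -155.93°, crossing the antimeridian.

25.22°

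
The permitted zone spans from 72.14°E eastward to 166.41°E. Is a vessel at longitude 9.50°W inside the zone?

Band width going east from +72.14° to +166.41°: ((166.41 − 72.14) mod 360) = 94.27°.
Offset of -9.50° east of the west edge: ((-9.50 − 72.14) mod 360) = 278.36°.
278.36° > 94.27° ⇒ outside.

No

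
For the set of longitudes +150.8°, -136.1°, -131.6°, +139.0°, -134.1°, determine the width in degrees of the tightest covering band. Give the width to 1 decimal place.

89.4°

Sort the longitudes: -136.1°, -134.1°, -131.6°, +139.0°, +150.8°.
Eastward gaps between consecutive values (wrapping around): 2.0°, 2.5°, 270.6°, 11.8°, 73.1°.
Largest gap = 270.6° ⇒ minimal covering band is its complement: 360° − 270.6° = 89.4°.
Band runs from +139.0° eastward to -131.6°, crossing the antimeridian.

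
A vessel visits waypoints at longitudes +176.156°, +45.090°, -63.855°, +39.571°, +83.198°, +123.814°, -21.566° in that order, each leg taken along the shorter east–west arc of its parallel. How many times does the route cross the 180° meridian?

0

Leg 1: +176.156° → +45.090°, shortest Δλ = -131.066° (west) — does not cross 180°.
Leg 2: +45.090° → -63.855°, shortest Δλ = -108.945° (west) — does not cross 180°.
Leg 3: -63.855° → +39.571°, shortest Δλ = 103.426° (east) — does not cross 180°.
Leg 4: +39.571° → +83.198°, shortest Δλ = 43.627° (east) — does not cross 180°.
Leg 5: +83.198° → +123.814°, shortest Δλ = 40.616° (east) — does not cross 180°.
Leg 6: +123.814° → -21.566°, shortest Δλ = -145.38° (west) — does not cross 180°.
Total crossings: 0.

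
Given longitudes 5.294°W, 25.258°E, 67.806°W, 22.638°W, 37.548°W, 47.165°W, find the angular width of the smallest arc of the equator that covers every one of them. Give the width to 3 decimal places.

Sort the longitudes: -67.806°, -47.165°, -37.548°, -22.638°, -5.294°, +25.258°.
Eastward gaps between consecutive values (wrapping around): 20.641°, 9.617°, 14.910°, 17.344°, 30.552°, 266.936°.
Largest gap = 266.936° ⇒ minimal covering band is its complement: 360° − 266.936° = 93.064°.
Band runs from -67.806° eastward to +25.258°.

93.064°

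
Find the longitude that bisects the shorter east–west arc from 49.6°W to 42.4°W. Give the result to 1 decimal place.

46.0°W

Signed shortest Δλ from -49.6° to -42.4° is +7.2°.
Midpoint longitude = -49.6° + (+7.2°)/2 = -49.6° + 3.6° = -46.0°.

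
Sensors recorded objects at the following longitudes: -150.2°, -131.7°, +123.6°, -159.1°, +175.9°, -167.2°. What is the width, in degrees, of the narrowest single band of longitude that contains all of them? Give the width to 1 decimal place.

Sort the longitudes: -167.2°, -159.1°, -150.2°, -131.7°, +123.6°, +175.9°.
Eastward gaps between consecutive values (wrapping around): 8.1°, 8.9°, 18.5°, 255.3°, 52.3°, 16.9°.
Largest gap = 255.3° ⇒ minimal covering band is its complement: 360° − 255.3° = 104.7°.
Band runs from +123.6° eastward to -131.7°, crossing the antimeridian.

104.7°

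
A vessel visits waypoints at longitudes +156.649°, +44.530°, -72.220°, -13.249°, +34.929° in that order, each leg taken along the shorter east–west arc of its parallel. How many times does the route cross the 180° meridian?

Leg 1: +156.649° → +44.530°, shortest Δλ = -112.119° (west) — does not cross 180°.
Leg 2: +44.530° → -72.220°, shortest Δλ = -116.75° (west) — does not cross 180°.
Leg 3: -72.220° → -13.249°, shortest Δλ = 58.971° (east) — does not cross 180°.
Leg 4: -13.249° → +34.929°, shortest Δλ = 48.178° (east) — does not cross 180°.
Total crossings: 0.

0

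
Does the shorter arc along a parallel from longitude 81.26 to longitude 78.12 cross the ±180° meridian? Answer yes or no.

No

Signed shortest Δλ = ((78.12 − 81.26 + 180) mod 360) − 180 = -3.14°.
Going west by 3.14° from +81.26° reaches +78.12° without touching 180°.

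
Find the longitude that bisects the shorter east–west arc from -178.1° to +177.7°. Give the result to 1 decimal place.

+179.8°

Signed shortest Δλ from -178.1° to +177.7° is -4.2°.
Midpoint longitude = -178.1° + (-4.2°)/2 = -178.1° − 2.1° = -180.2°.
Normalise into (−180°, 180°]: +179.8°.
(The naïve average (-178.1 + +177.7)/2 = -0.2° is on the wrong side of the globe.)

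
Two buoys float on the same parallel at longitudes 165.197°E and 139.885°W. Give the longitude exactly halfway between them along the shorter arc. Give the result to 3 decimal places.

167.344°W

Signed shortest Δλ from +165.197° to -139.885° is +54.918°.
Midpoint longitude = +165.197° + (+54.918°)/2 = +165.197° + 27.459° = +192.656°.
Normalise into (−180°, 180°]: -167.344°.
(The naïve average (+165.197 + -139.885)/2 = 12.656° is on the wrong side of the globe.)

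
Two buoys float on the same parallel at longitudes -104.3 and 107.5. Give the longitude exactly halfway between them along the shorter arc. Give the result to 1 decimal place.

-178.4°

Signed shortest Δλ from -104.3° to +107.5° is -148.2°.
Midpoint longitude = -104.3° + (-148.2°)/2 = -104.3° − 74.1° = -178.4°.
(The naïve average (-104.3 + +107.5)/2 = 1.6° is on the wrong side of the globe.)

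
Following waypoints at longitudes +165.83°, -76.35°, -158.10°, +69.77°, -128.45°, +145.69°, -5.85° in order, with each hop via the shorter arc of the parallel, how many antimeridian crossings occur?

4

Leg 1: +165.83° → -76.35°, shortest Δλ = 117.82° (east) — crosses 180°.
Leg 2: -76.35° → -158.10°, shortest Δλ = -81.75° (west) — does not cross 180°.
Leg 3: -158.10° → +69.77°, shortest Δλ = -132.13° (west) — crosses 180°.
Leg 4: +69.77° → -128.45°, shortest Δλ = 161.78° (east) — crosses 180°.
Leg 5: -128.45° → +145.69°, shortest Δλ = -85.86° (west) — crosses 180°.
Leg 6: +145.69° → -5.85°, shortest Δλ = -151.54° (west) — does not cross 180°.
Total crossings: 4.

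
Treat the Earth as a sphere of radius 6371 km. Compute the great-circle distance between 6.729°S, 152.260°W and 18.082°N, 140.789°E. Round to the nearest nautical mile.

Δλ = 140.789 − -152.260 = 293.049°; wrapped into (−180°, 180°]: -66.951°.
Δφ = 18.082 − -6.729 = 24.811°.
a = sin²(Δφ/2) + cos φ₁ · cos φ₂ · sin²(Δλ/2) = 0.333375.
c = 2·atan2(√a, √(1−a)) = 1.23105 rad → d = 6371·c ≈ 7843.00 km ≈ 4234.88 nmi.

4235 nmi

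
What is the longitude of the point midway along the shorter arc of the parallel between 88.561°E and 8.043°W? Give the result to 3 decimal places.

40.259°E

Signed shortest Δλ from +88.561° to -8.043° is -96.604°.
Midpoint longitude = +88.561° + (-96.604°)/2 = +88.561° − 48.302° = +40.259°.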